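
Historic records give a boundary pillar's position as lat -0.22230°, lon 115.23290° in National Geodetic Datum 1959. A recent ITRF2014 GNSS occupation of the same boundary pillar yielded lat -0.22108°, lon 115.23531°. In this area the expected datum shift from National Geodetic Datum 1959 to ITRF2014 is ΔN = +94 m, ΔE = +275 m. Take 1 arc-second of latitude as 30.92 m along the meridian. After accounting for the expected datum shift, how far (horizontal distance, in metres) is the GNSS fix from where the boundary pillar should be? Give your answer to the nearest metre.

Observed coordinate differences: Δφ = +0.00122°, Δλ = +0.00241°.
Converting to metres (1° lat = 111312 m, cos φ = 0.999992): observed ΔN = 135.8 m, observed ΔE = 268.3 m.
Subtracting the expected shift leaves a residual of 135.8 − (94) = 41.8 m north and 268.3 − (275) = -6.7 m east.
Residual distance = √(41.8² + (-6.7)²) = 42.3 m.

42 m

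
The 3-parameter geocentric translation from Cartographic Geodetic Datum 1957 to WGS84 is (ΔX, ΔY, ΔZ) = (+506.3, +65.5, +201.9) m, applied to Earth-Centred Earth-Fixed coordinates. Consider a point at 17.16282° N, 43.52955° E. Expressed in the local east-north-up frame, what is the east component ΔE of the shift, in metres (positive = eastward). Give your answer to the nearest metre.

The local east axis at (φ, λ) is (−sin λ, cos λ, 0), so ΔE = −sin(43.52955°)·506.3 + cos(43.52955°)·65.5 = -301.21 m.

ΔE = -301 m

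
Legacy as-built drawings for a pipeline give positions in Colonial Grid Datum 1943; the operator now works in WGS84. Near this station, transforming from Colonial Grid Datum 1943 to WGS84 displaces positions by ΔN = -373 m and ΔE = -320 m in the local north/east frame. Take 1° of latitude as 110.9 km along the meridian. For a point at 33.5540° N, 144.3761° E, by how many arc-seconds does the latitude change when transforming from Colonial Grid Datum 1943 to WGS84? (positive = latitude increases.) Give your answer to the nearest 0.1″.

Δφ = -12.1″

1° of latitude = 110.9 km, so Δφ = -373.0 / 110900 = -0.0033634° = -12.108″.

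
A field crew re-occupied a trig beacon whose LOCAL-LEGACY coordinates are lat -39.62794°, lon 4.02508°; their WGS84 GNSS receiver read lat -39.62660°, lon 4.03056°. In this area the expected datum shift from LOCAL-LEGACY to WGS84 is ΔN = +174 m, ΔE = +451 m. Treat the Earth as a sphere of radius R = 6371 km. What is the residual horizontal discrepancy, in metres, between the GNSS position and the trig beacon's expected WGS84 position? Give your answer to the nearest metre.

Observed coordinate differences: Δφ = +0.00134°, Δλ = +0.00548°.
Converting to metres (1° lat = 111195 m, cos φ = 0.770202): observed ΔN = 149.0 m, observed ΔE = 469.3 m.
Subtracting the expected shift leaves a residual of 149.0 − (174) = -25.0 m north and 469.3 − (451) = 18.3 m east.
Residual distance = √((-25.0)² + 18.3²) = 31.0 m.

31 m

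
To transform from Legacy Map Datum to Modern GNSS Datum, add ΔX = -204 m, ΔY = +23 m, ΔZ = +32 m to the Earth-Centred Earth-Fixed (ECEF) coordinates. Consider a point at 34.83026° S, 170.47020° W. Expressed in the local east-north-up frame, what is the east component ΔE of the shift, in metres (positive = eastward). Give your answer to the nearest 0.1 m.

The local east axis at (φ, λ) is (−sin λ, cos λ, 0), so ΔE = −sin(-170.47020°)·(-204) + cos(-170.47020°)·23 = -56.46 m.

ΔE = -56.5 m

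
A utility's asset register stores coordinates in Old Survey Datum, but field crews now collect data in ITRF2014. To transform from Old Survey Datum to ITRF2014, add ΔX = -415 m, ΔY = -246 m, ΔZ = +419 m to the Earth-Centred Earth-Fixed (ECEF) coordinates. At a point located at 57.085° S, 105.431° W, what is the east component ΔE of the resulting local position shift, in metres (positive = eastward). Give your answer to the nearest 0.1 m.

ΔE = -334.6 m

The local east axis at (φ, λ) is (−sin λ, cos λ, 0), so ΔE = −sin(-105.431°)·(-415) + cos(-105.431°)·(-246) = -334.58 m.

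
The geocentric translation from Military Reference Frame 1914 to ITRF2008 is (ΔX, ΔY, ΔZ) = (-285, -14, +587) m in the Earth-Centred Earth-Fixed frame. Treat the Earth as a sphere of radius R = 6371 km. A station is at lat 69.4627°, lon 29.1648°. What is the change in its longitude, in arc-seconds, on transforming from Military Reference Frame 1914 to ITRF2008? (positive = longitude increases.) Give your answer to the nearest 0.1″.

Δλ = 11.7″

sin φ = 0.936444, cos φ = 0.350817, sin λ = 0.487323, cos λ = 0.873222.
East component: ΔE = −sin λ·ΔX + cos λ·ΔY = −(0.487323)(-285) + (0.873222)(-14) = 126.66 m.
1° of latitude spans πR/180 = 111195 m; at latitude φ, 1° of longitude spans that × cos φ = 39009.1 m, so Δλ = 126.66 / 39009.1 × 3600 = 11.689″.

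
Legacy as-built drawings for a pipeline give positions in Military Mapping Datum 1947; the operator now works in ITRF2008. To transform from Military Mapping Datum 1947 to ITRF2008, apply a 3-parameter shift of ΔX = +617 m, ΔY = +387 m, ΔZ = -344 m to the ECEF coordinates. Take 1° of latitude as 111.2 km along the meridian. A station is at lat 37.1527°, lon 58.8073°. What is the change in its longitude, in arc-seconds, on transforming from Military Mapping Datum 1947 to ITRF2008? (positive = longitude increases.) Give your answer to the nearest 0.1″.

sin φ = 0.603941, cos φ = 0.797029, sin λ = 0.855430, cos λ = 0.517918.
East component: ΔE = −sin λ·ΔX + cos λ·ΔY = −(0.855430)(617) + (0.517918)(387) = -327.37 m.
1° of latitude spans 111200 m; at latitude φ, 1° of longitude spans that × cos φ = 88629.6 m, so Δλ = -327.37 / 88629.6 × 3600 = -13.297″.

Δλ = -13.3″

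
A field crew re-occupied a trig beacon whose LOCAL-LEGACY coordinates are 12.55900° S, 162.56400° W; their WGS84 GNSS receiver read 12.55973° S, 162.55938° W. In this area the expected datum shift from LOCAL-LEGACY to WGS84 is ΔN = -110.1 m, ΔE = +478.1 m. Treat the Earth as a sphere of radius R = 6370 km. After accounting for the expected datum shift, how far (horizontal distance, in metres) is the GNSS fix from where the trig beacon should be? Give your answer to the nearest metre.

Observed coordinate differences: Δφ = -0.00073°, Δλ = +0.00462°.
Converting to metres (1° lat = 111177 m, cos φ = 0.976073): observed ΔN = -81.2 m, observed ΔE = 501.3 m.
Subtracting the expected shift leaves a residual of -81.2 − (-110.1) = 28.9 m north and 501.3 − (478.1) = 23.2 m east.
Residual distance = √(28.9² + 23.2²) = 37.1 m.

37 m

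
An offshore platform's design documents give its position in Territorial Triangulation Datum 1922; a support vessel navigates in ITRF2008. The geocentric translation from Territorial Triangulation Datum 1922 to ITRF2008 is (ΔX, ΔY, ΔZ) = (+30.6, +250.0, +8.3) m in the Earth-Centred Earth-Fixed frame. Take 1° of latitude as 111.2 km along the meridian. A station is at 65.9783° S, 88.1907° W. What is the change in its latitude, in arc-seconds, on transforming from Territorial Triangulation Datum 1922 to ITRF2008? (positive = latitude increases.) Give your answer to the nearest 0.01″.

Δφ = -7.25″

sin φ = -0.913391, cos φ = 0.407083, sin λ = -0.999501, cos λ = 0.031573.
North component: ΔN = −sin φ cos λ·ΔX − sin φ sin λ·ΔY + cos φ·ΔZ = −(-0.913391)(0.031573)(30.6) − (-0.913391)(-0.999501)(250.0) + (0.407083)(8.3) = -223.97 m.
1° of latitude spans 111200 m, so Δφ = -223.97 / 111200 × 3600 = -7.251″.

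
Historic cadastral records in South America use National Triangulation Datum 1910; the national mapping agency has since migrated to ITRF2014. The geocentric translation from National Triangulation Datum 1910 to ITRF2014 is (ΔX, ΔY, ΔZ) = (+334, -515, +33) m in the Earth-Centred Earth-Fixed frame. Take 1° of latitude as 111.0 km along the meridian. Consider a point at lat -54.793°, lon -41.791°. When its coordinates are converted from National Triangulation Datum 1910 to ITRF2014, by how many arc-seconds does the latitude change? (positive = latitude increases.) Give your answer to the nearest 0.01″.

Δφ = 16.31″

sin φ = -0.817074, cos φ = 0.576532, sin λ = -0.666415, cos λ = 0.745581.
North component: ΔN = −sin φ cos λ·ΔX − sin φ sin λ·ΔY + cos φ·ΔZ = −(-0.817074)(0.745581)(334) − (-0.817074)(-0.666415)(-515) + (0.576532)(33) = 502.92 m.
1° of latitude spans 111000 m, so Δφ = 502.92 / 111000 × 3600 = 16.311″.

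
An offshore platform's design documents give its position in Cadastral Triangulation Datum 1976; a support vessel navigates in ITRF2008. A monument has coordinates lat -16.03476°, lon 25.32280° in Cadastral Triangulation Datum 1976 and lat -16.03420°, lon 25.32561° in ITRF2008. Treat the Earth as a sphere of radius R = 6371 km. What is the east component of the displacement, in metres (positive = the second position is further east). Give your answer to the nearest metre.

ΔE = 300 m

Δφ = -16.03420° − -16.03476° = +0.00056°; Δλ = 25.32561° − 25.32280° = +0.00281°.
1° along a meridian = πR/180 = 111195 m.
ΔN = Δφ × 111195 = 62.3 m; ΔE = Δλ × 111195 × cos(-16.03476°) = +0.00281 × 111195 × 0.961094 = 300.3 m.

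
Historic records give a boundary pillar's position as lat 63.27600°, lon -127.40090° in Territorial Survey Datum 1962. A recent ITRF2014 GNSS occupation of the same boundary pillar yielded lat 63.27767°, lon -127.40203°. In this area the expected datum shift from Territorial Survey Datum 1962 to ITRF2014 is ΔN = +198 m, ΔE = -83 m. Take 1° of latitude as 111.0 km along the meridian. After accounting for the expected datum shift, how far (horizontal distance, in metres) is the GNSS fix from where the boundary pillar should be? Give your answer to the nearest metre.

Observed coordinate differences: Δφ = +0.00167°, Δλ = -0.00113°.
Converting to metres (1° lat = 111000 m, cos φ = 0.449693): observed ΔN = 185.4 m, observed ΔE = -56.4 m.
Subtracting the expected shift leaves a residual of 185.4 − (198) = -12.6 m north and -56.4 − (-83) = 26.6 m east.
Residual distance = √((-12.6)² + 26.6²) = 29.4 m.

29 m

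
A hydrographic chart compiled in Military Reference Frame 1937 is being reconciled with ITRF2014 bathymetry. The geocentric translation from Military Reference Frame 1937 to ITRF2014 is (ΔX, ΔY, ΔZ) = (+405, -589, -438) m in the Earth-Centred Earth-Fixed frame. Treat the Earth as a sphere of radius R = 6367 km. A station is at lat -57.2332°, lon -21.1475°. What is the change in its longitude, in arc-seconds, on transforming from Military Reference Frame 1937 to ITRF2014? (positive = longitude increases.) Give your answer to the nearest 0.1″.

sin φ = -0.840880, cos φ = 0.541221, sin λ = -0.360770, cos λ = 0.932655.
East component: ΔE = −sin λ·ΔX + cos λ·ΔY = −(-0.360770)(405) + (0.932655)(-589) = -403.22 m.
1° of latitude spans πR/180 = 111125 m; at latitude φ, 1° of longitude spans that × cos φ = 60143.3 m, so Δλ = -403.22 / 60143.3 × 3600 = -24.136″.

Δλ = -24.1″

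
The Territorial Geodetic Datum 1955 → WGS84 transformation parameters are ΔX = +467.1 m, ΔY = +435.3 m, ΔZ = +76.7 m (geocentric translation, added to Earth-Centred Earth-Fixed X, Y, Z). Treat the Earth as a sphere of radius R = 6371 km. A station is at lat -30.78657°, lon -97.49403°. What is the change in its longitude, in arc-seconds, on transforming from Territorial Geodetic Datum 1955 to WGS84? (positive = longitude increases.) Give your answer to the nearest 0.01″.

Δλ = 15.31″

sin φ = -0.511842, cos φ = 0.859080, sin λ = -0.991458, cos λ = -0.130423.
East component: ΔE = −sin λ·ΔX + cos λ·ΔY = −(-0.991458)(467.1) + (-0.130423)(435.3) = 406.34 m.
1° of latitude spans πR/180 = 111195 m; at latitude φ, 1° of longitude spans that × cos φ = 95525.3 m, so Δλ = 406.34 / 95525.3 × 3600 = 15.313″.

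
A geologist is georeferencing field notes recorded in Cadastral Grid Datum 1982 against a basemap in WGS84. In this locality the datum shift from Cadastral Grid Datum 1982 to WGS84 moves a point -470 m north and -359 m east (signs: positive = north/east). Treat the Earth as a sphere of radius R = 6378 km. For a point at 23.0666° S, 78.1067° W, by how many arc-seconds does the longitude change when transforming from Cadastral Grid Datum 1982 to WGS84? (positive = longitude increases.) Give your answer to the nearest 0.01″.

Δλ = -12.62″

At latitude -23.0666°, cos φ = 0.920050.
One radian of longitude at latitude φ spans R cos φ, so Δλ = ΔE / (R cos φ) = -359.0 / (6378000 × 0.920050) = -6.1178e-05 rad = -12.619″.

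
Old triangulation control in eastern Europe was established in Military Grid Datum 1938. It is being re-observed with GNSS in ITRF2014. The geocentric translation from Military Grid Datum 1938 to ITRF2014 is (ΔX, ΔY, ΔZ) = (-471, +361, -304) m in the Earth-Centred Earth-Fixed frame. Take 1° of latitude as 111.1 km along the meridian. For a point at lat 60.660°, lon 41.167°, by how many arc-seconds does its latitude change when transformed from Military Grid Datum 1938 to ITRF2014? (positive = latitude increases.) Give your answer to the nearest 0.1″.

Δφ = -1.5″

sin φ = 0.871727, cos φ = 0.489991, sin λ = 0.658256, cos λ = 0.752794.
North component: ΔN = −sin φ cos λ·ΔX − sin φ sin λ·ΔY + cos φ·ΔZ = −(0.871727)(0.752794)(-471) − (0.871727)(0.658256)(361) + (0.489991)(-304) = -47.02 m.
1° of latitude spans 111100 m, so Δφ = -47.02 / 111100 × 3600 = -1.524″.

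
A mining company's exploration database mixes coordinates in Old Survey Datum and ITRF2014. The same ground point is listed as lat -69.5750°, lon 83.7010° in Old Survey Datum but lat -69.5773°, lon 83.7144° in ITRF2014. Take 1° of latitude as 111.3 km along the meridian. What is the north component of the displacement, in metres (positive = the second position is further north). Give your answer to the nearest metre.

Δφ = -69.5773° − -69.5750° = -0.0023°; Δλ = 83.7144° − 83.7010° = +0.0134°.
ΔN = Δφ × 111300 = -256.0 m; ΔE = Δλ × 111300 × cos(-69.5750°) = +0.0134 × 111300 × 0.348981 = 520.5 m.

ΔN = -256 m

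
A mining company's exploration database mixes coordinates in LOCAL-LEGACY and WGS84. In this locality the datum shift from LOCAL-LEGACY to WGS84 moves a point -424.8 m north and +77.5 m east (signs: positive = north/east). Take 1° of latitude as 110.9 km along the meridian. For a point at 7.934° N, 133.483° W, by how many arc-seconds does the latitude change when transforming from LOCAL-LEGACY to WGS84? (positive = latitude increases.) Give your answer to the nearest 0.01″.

Δφ = -13.79″

1° of latitude = 110.9 km, so Δφ = -424.8 / 110900 = -0.0038305° = -13.790″.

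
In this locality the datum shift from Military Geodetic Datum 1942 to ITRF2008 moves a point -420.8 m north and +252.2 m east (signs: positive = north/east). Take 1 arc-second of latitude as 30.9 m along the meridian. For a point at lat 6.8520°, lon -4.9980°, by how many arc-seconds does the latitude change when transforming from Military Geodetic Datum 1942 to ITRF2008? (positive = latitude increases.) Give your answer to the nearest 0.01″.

Δφ = -13.62″

1″ of latitude = 30.90 m, so Δφ = -420.8 / 30.90 = -13.618″.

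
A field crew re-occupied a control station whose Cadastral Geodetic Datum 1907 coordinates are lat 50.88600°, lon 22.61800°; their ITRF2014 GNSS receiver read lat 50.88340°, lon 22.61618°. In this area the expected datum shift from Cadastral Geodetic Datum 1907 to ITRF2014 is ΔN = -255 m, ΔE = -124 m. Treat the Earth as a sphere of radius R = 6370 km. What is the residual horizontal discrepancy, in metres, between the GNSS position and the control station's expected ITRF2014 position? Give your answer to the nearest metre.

Observed coordinate differences: Δφ = -0.00260°, Δλ = -0.00182°.
Converting to metres (1° lat = 111177 m, cos φ = 0.630865): observed ΔN = -289.1 m, observed ΔE = -127.7 m.
Subtracting the expected shift leaves a residual of -289.1 − (-255) = -34.1 m north and -127.7 − (-124) = -3.7 m east.
Residual distance = √((-34.1)² + (-3.7)²) = 34.3 m.

34 m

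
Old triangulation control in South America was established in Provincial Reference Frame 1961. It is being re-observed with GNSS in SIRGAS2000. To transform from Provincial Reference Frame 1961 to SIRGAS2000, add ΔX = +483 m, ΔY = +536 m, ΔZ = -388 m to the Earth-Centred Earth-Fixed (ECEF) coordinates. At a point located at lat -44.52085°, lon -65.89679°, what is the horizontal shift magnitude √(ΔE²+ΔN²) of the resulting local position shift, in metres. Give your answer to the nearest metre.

817 m

The local east axis at (φ, λ) is (−sin λ, cos λ, 0), so ΔE = −sin(-65.89679°)·483 + cos(-65.89679°)·536 = 659.78 m.
The local north axis is (−sin φ cos λ, −sin φ sin λ, cos φ), giving ΔN = 138.304 − 343.059 − 276.642 = -481.40 m.
Horizontal magnitude = √(ΔE² + ΔN²) = √(659.78² + (-481.40)²) = 816.73 m.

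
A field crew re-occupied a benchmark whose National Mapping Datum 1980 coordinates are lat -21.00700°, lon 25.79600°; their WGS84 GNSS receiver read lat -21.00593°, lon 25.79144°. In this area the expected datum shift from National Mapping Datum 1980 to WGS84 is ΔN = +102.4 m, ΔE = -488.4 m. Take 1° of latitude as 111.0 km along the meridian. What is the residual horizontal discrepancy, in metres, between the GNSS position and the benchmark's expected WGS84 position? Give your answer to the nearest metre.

23 m

Observed coordinate differences: Δφ = +0.00107°, Δλ = -0.00456°.
Converting to metres (1° lat = 111000 m, cos φ = 0.933537): observed ΔN = 118.8 m, observed ΔE = -472.5 m.
Subtracting the expected shift leaves a residual of 118.8 − (102.4) = 16.4 m north and -472.5 − (-488.4) = 15.9 m east.
Residual distance = √(16.4² + 15.9²) = 22.8 m.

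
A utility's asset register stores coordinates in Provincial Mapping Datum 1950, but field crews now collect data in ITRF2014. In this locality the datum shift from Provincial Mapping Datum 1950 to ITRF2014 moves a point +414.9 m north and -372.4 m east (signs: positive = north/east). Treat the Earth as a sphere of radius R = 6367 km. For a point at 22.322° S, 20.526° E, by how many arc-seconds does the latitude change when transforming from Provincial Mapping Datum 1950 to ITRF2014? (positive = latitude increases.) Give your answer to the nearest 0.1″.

On a sphere of radius R, 1 rad of latitude = R, so Δφ = ΔN / R = 414.9 / 6367000 = 6.5164e-05 rad = 13.441″.

Δφ = 13.4″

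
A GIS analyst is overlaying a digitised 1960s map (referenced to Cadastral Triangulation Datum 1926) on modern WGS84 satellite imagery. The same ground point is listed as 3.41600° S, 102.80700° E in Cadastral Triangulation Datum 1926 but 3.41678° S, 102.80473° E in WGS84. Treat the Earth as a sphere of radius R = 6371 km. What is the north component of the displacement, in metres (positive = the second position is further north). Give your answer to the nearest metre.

Δφ = -3.41678° − -3.41600° = -0.00078°; Δλ = 102.80473° − 102.80700° = -0.00227°.
1° along a meridian = πR/180 = 111195 m.
ΔN = Δφ × 111195 = -86.7 m; ΔE = Δλ × 111195 × cos(-3.41600°) = -0.00227 × 111195 × 0.998223 = -252.0 m.

ΔN = -87 m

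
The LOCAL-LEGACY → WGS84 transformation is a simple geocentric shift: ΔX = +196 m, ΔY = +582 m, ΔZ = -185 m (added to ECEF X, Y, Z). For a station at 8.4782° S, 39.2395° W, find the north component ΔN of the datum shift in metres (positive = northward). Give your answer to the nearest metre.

At φ = -8.4782°, λ = -39.2395°: sin φ = -0.147433, cos φ = 0.989072, sin λ = -0.632563, cos λ = 0.774509.
ΔN = −sin φ cos λ·ΔX − sin φ sin λ·ΔY + cos φ·ΔZ = −(-0.147433)(0.774509)(196) − (-0.147433)(-0.632563)(582) + (0.989072)(-185) = -214.88 m.

ΔN = -215 m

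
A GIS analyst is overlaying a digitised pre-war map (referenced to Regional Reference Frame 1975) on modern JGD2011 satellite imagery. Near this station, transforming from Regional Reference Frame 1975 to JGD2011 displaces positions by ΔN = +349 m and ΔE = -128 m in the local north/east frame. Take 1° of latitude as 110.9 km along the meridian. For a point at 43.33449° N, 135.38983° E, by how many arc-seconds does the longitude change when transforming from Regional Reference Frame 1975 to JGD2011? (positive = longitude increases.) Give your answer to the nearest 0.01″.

At latitude 43.33449°, cos φ = 0.727360.
1° of longitude at this latitude = 110.9 × cos φ = 80.66 km, so Δλ = -128.0 / 80664.2 = -0.0015868° = -5.713″.

Δλ = -5.71″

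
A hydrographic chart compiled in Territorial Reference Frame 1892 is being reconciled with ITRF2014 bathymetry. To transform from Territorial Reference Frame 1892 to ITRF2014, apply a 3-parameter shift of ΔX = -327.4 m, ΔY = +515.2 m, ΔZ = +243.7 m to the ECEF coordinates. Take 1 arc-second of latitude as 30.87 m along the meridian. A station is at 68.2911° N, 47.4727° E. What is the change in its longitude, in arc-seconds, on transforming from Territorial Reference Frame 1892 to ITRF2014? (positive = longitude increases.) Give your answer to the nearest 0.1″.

Δλ = 51.6″

sin φ = 0.929075, cos φ = 0.369891, sin λ = 0.736955, cos λ = 0.675941.
East component: ΔE = −sin λ·ΔX + cos λ·ΔY = −(0.736955)(-327.4) + (0.675941)(515.2) = 589.52 m.
1° of latitude spans 3600 × 30.87 = 111132 m; at latitude φ, 1° of longitude spans that × cos φ = 41106.7 m, so Δλ = 589.52 / 41106.7 × 3600 = 51.629″.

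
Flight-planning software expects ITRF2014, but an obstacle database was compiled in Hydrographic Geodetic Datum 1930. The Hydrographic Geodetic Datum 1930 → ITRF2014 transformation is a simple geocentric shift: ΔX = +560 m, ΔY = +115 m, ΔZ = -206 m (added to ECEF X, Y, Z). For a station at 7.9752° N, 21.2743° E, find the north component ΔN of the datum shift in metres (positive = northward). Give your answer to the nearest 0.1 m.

ΔN = -282.2 m

At φ = 7.9752°, λ = 21.2743°: sin φ = 0.138744, cos φ = 0.990328, sin λ = 0.362833, cos λ = 0.931854.
ΔN = −sin φ cos λ·ΔX − sin φ sin λ·ΔY + cos φ·ΔZ = −(0.138744)(0.931854)(560) − (0.138744)(0.362833)(115) + (0.990328)(-206) = -282.20 m.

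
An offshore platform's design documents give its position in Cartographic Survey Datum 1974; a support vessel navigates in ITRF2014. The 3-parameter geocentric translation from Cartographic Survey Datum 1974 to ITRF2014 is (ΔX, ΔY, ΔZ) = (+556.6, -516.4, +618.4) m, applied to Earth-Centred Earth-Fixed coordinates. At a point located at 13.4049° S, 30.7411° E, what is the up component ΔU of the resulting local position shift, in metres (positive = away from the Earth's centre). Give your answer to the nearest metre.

ΔU = 65 m

The local up (radial) axis is (cos φ cos λ, cos φ sin λ, sin φ), giving ΔU = 465.357 − 256.771 − 143.364 = 65.22 m.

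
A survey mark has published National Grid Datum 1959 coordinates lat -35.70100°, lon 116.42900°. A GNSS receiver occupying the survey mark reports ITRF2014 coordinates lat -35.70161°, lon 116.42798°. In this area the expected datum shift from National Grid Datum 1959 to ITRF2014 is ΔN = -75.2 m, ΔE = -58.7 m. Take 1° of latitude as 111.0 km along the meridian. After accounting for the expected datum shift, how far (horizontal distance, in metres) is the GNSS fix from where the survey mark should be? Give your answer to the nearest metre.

34 m

Observed coordinate differences: Δφ = -0.00061°, Δλ = -0.00102°.
Converting to metres (1° lat = 111000 m, cos φ = 0.812073): observed ΔN = -67.7 m, observed ΔE = -91.9 m.
Subtracting the expected shift leaves a residual of -67.7 − (-75.2) = 7.5 m north and -91.9 − (-58.7) = -33.2 m east.
Residual distance = √(7.5² + (-33.2)²) = 34.1 m.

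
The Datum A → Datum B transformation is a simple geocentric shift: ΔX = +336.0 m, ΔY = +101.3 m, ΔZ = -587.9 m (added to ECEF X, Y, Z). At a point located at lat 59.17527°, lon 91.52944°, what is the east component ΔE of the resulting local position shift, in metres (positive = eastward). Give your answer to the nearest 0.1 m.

ΔE = -338.6 m

At φ = 59.17527°, λ = 91.52944°: sin φ = 0.858739, cos φ = 0.512414, sin λ = 0.999644, cos λ = -0.026691.
ΔE = −sin λ·ΔX + cos λ·ΔY = −(0.999644)·(336.0) + (-0.026691)·(101.3) = -338.58 m.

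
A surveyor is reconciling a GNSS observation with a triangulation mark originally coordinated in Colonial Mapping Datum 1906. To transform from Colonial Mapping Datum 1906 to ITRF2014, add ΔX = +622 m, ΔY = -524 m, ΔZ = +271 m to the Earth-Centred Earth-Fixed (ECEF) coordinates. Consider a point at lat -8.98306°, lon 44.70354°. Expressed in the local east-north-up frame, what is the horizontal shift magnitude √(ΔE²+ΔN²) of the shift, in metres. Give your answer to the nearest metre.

857 m

At φ = -8.98306°, λ = 44.70354°: sin φ = -0.156142, cos φ = 0.987735, sin λ = 0.703439, cos λ = 0.710756.
ΔE = −sin λ·ΔX + cos λ·ΔY = −(0.703439)·(622) + (0.710756)·(-524) = -809.97 m.
ΔN = −sin φ cos λ·ΔX − sin φ sin λ·ΔY + cos φ·ΔZ = −(-0.156142)(0.710756)(622) − (-0.156142)(0.703439)(-524) + (0.987735)(271) = 279.15 m.
Horizontal magnitude = √(ΔE² + ΔN²) = √((-809.97)² + 279.15²) = 856.73 m.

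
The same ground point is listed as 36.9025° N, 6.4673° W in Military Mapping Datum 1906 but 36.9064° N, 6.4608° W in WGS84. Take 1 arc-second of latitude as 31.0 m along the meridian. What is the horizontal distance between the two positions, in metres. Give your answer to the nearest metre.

Δφ = 36.9064° − 36.9025° = +0.0039°; Δλ = -6.4608° − -6.4673° = +0.0065°.
1° of latitude = 3600 × 31.00 = 111600 m.
ΔN = Δφ × 111600 = 435.2 m; ΔE = Δλ × 111600 × cos(36.9025°) = +0.0065 × 111600 × 0.799658 = 580.1 m.
Distance = √(ΔE² + ΔN²) = √(580.1² + 435.2²) = 725.2 m.

725 m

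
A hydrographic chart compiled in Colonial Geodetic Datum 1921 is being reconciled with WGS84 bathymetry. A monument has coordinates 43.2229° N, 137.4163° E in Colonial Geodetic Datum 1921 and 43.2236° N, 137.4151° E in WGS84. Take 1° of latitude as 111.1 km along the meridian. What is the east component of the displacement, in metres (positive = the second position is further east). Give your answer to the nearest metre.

ΔE = -97 m

Δφ = 43.2236° − 43.2229° = +0.0007°; Δλ = 137.4151° − 137.4163° = -0.0012°.
ΔN = Δφ × 111100 = 77.8 m; ΔE = Δλ × 111100 × cos(43.2229°) = -0.0012 × 111100 × 0.728695 = -97.1 m.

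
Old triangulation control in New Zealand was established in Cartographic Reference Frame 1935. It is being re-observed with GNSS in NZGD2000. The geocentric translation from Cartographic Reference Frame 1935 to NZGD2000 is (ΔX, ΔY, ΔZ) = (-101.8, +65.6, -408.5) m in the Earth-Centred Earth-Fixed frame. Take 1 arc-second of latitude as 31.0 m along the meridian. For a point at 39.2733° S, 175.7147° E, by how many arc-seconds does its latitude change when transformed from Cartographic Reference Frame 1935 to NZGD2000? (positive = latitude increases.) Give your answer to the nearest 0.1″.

Δφ = -8.0″

sin φ = -0.633020, cos φ = 0.774135, sin λ = 0.074723, cos λ = -0.997204.
North component: ΔN = −sin φ cos λ·ΔX − sin φ sin λ·ΔY + cos φ·ΔZ = −(-0.633020)(-0.997204)(-101.8) − (-0.633020)(0.074723)(65.6) + (0.774135)(-408.5) = -248.87 m.
1° of latitude spans 3600 × 31.00 = 111600 m, so Δφ = -248.87 / 111600 × 3600 = -8.028″.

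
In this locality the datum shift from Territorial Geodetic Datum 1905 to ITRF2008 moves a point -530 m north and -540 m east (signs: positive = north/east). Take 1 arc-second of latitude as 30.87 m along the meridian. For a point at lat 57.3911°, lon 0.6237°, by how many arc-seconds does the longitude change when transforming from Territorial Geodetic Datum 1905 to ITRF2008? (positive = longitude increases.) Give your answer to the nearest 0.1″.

Δλ = -32.5″

At latitude 57.3911°, cos φ = 0.538902.
1″ of longitude at this latitude = 30.87 × cos φ = 16.6359 m, so Δλ = -540.0 / 16.6359 = -32.460″.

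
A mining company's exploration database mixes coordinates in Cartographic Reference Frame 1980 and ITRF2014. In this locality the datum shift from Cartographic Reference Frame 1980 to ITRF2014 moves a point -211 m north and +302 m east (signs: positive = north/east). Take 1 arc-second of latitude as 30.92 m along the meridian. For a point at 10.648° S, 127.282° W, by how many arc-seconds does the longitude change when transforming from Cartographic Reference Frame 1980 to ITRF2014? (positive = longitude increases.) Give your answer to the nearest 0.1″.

Δλ = 9.9″

At latitude -10.648°, cos φ = 0.982781.
1″ of longitude at this latitude = 30.92 × cos φ = 30.3876 m, so Δλ = 302.0 / 30.3876 = 9.938″.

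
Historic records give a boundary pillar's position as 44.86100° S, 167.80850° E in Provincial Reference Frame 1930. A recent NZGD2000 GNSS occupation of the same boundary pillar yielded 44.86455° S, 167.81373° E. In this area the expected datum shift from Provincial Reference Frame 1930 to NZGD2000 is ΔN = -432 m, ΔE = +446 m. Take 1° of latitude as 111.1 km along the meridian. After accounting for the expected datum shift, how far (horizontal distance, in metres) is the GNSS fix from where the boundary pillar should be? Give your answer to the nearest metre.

51 m

Observed coordinate differences: Δφ = -0.00355°, Δλ = +0.00523°.
Converting to metres (1° lat = 111100 m, cos φ = 0.708820): observed ΔN = -394.4 m, observed ΔE = 411.9 m.
Subtracting the expected shift leaves a residual of -394.4 − (-432) = 37.6 m north and 411.9 − (446) = -34.1 m east.
Residual distance = √(37.6² + (-34.1)²) = 50.8 m.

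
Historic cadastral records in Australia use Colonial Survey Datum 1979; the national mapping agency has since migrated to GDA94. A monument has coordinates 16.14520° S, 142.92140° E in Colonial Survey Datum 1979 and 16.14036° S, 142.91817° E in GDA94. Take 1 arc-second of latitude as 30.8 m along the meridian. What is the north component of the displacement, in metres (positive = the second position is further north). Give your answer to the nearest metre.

ΔN = 537 m

Δφ = -16.14036° − -16.14520° = +0.00484°; Δλ = 142.91817° − 142.92140° = -0.00323°.
1° of latitude = 3600 × 30.80 = 110880 m.
ΔN = Δφ × 110880 = 536.7 m; ΔE = Δλ × 110880 × cos(-16.14520°) = -0.00323 × 110880 × 0.960560 = -344.0 m.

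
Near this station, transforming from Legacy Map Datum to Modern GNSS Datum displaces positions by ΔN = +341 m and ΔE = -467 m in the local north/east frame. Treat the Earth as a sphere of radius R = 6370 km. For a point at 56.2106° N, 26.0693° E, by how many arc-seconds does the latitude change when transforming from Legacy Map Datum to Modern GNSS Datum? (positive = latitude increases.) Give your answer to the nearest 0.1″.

Δφ = 11.0″

On a sphere of radius R, 1 rad of latitude = R, so Δφ = ΔN / R = 341.0 / 6370000 = 5.3532e-05 rad = 11.042″.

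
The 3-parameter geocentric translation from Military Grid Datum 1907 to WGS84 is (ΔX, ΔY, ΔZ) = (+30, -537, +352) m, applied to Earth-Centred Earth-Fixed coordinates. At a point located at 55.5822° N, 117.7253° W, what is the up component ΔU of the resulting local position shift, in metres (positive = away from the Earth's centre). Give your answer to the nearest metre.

The local up (radial) axis is (cos φ cos λ, cos φ sin λ, sin φ), giving ΔU = -7.889 + 268.677 + 290.378 = 551.17 m.

ΔU = 551 m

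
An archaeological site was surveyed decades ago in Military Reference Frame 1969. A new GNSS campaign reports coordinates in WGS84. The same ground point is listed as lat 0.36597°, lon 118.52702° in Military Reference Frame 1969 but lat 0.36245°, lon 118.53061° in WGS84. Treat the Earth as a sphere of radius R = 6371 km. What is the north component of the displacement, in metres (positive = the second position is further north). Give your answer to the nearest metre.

ΔN = -391 m

Δφ = 0.36245° − 0.36597° = -0.00352°; Δλ = 118.53061° − 118.52702° = +0.00359°.
1° along a meridian = πR/180 = 111195 m.
ΔN = Δφ × 111195 = -391.4 m; ΔE = Δλ × 111195 × cos(0.36597°) = +0.00359 × 111195 × 0.999980 = 399.2 m.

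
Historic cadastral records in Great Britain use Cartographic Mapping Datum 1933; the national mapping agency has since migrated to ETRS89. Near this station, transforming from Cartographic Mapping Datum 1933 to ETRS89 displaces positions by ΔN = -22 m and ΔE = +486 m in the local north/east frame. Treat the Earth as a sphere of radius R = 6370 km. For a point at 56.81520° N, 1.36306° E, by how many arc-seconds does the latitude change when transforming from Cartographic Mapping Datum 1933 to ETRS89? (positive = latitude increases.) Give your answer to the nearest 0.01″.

On a sphere of radius R, 1 rad of latitude = R, so Δφ = ΔN / R = -22.0 / 6370000 = -3.4537e-06 rad = -0.712″.

Δφ = -0.71″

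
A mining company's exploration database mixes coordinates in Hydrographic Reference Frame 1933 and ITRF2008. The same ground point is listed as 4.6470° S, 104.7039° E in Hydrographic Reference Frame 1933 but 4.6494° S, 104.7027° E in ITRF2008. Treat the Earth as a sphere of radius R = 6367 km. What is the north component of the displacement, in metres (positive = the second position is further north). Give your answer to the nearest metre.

Δφ = -4.6494° − -4.6470° = -0.0024°; Δλ = 104.7027° − 104.7039° = -0.0012°.
1° along a meridian = πR/180 = 111125 m.
ΔN = Δφ × 111125 = -266.7 m; ΔE = Δλ × 111125 × cos(-4.6470°) = -0.0012 × 111125 × 0.996713 = -132.9 m.

ΔN = -267 m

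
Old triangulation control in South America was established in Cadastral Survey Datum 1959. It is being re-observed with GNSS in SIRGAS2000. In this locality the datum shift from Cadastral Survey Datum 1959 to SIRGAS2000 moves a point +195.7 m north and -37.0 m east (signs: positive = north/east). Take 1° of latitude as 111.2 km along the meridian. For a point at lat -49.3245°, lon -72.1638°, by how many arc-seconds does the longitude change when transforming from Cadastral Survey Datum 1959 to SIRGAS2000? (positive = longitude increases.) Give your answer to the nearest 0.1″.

At latitude -49.3245°, cos φ = 0.651774.
1° of longitude at this latitude = 111.2 × cos φ = 72.48 km, so Δλ = -37.0 / 72477.3 = -0.0005105° = -1.838″.

Δλ = -1.8″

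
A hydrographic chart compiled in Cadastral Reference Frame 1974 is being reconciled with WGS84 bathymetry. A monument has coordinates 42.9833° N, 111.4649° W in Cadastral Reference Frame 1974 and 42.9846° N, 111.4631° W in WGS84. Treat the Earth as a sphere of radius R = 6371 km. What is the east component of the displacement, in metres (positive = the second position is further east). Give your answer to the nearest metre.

ΔE = 146 m

Δφ = 42.9846° − 42.9833° = +0.0013°; Δλ = -111.4631° − -111.4649° = +0.0018°.
1° along a meridian = πR/180 = 111195 m.
ΔN = Δφ × 111195 = 144.6 m; ΔE = Δλ × 111195 × cos(42.9833°) = +0.0018 × 111195 × 0.731552 = 146.4 m.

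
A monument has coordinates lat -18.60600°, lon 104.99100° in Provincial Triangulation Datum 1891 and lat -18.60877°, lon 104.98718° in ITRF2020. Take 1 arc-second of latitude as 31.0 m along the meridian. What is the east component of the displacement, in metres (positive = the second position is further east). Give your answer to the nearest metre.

ΔE = -404 m

Δφ = -18.60877° − -18.60600° = -0.00277°; Δλ = 104.98718° − 104.99100° = -0.00382°.
1° of latitude = 3600 × 31.00 = 111600 m.
ΔN = Δφ × 111600 = -309.1 m; ΔE = Δλ × 111600 × cos(-18.60600°) = -0.00382 × 111600 × 0.947735 = -404.0 m.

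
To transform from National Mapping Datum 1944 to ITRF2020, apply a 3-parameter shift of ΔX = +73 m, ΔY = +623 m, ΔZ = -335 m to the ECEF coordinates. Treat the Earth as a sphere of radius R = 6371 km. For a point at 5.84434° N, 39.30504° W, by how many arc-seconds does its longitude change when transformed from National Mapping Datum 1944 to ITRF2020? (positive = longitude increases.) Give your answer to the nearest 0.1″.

Δλ = 17.2″

sin φ = 0.101826, cos φ = 0.994802, sin λ = -0.633449, cos λ = 0.773784.
East component: ΔE = −sin λ·ΔX + cos λ·ΔY = −(-0.633449)(73) + (0.773784)(623) = 528.31 m.
1° of latitude spans πR/180 = 111195 m; at latitude φ, 1° of longitude spans that × cos φ = 110617.0 m, so Δλ = 528.31 / 110617.0 × 3600 = 17.194″.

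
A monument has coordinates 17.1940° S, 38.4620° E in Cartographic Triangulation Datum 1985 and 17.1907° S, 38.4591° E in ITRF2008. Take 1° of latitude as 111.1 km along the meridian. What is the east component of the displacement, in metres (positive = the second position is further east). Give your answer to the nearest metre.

Δφ = -17.1907° − -17.1940° = +0.0033°; Δλ = 38.4591° − 38.4620° = -0.0029°.
ΔN = Δφ × 111100 = 366.6 m; ΔE = Δλ × 111100 × cos(-17.1940°) = -0.0029 × 111100 × 0.955309 = -307.8 m.

ΔE = -308 m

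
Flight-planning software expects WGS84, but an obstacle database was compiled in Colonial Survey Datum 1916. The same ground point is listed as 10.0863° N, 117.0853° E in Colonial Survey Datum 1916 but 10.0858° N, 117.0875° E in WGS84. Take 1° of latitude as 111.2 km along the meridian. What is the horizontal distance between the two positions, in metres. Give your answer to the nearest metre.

247 m

Δφ = 10.0858° − 10.0863° = -0.0005°; Δλ = 117.0875° − 117.0853° = +0.0022°.
ΔN = Δφ × 111200 = -55.6 m; ΔE = Δλ × 111200 × cos(10.0863°) = +0.0022 × 111200 × 0.984545 = 240.9 m.
Distance = √(ΔE² + ΔN²) = √(240.9² + (-55.6)²) = 247.2 m.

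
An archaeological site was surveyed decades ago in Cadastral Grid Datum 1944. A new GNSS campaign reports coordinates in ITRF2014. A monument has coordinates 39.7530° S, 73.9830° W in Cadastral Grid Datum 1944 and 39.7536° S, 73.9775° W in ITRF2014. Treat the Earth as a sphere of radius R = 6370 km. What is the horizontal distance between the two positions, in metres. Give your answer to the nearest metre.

Δφ = -39.7536° − -39.7530° = -0.0006°; Δλ = -73.9775° − -73.9830° = +0.0055°.
1° along a meridian = πR/180 = 111177 m.
ΔN = Δφ × 111177 = -66.7 m; ΔE = Δλ × 111177 × cos(-39.7530°) = +0.0055 × 111177 × 0.768808 = 470.1 m.
Distance = √(ΔE² + ΔN²) = √(470.1² + (-66.7)²) = 474.8 m.

475 m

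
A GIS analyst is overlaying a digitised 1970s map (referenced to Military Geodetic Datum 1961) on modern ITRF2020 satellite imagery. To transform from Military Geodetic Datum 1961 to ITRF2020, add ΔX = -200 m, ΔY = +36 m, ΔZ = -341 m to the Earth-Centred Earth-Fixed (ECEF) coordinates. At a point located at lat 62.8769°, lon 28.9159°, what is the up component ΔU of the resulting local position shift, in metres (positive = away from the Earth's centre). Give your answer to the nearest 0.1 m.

At φ = 62.8769°, λ = 28.9159°: sin φ = 0.890029, cos φ = 0.455904, sin λ = 0.483525, cos λ = 0.875330.
ΔU = cos φ cos λ·ΔX + cos φ sin λ·ΔY + sin φ·ΔZ = (0.455904)(0.875330)(-200) + (0.455904)(0.483525)(36) + (0.890029)(-341) = -375.38 m.

ΔU = -375.4 m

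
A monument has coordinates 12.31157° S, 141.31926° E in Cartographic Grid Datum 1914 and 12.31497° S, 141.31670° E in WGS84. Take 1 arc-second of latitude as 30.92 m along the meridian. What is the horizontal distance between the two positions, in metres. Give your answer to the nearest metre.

Δφ = -12.31497° − -12.31157° = -0.00340°; Δλ = 141.31670° − 141.31926° = -0.00256°.
1° of latitude = 3600 × 30.92 = 111312 m.
ΔN = Δφ × 111312 = -378.5 m; ΔE = Δλ × 111312 × cos(-12.31157°) = -0.00256 × 111312 × 0.977003 = -278.4 m.
Distance = √(ΔE² + ΔN²) = √((-278.4)² + (-378.5)²) = 469.8 m.

470 m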